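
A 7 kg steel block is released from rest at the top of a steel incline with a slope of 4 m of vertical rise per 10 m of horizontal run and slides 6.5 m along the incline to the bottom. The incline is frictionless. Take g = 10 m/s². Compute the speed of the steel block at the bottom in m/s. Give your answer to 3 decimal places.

The weight component along the incline is mg sin 21.80° = 25.997 N and the normal force is N = mg cos 21.80° = 64.993 N.
With no friction, a = g sin 21.80° = 3.7139 m/s².
Starting from rest over a distance of 6.5 m, v² = 2aL = 2 × 3.7139 × 6.5 = 48.2807, so v = 6.9484 m/s.

6.948 m/s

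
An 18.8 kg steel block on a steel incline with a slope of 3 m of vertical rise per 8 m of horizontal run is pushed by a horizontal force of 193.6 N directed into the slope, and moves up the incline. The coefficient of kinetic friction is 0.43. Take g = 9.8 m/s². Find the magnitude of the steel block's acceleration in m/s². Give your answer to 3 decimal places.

The horizontal push has components F cos 20.56° = 193.6 × 0.9363 = 181.268 N up the incline and F sin 20.56° = 193.6 × 0.3511 = 67.973 N pressing into the surface.
The normal force is therefore N = mg cos 20.56° + F sin 20.56° = 172.504 + 67.973 = 240.477 N, and kinetic friction down the slope is μN = 0.43 × 240.477 = 103.405 N.
Along the incline: F cos 20.56° − mg sin 20.56° − μN = ma, so 181.268 − 64.687 − 103.405 = 18.8 a, giving a = 0.7009 m/s².

0.701 m/s²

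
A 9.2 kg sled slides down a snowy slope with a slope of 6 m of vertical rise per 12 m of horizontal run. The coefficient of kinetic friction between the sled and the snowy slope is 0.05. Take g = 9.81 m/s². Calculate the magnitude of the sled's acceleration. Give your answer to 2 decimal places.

Resolving the weight along the incline: the component pulling the sled down the slope is mg sin 26.57° = 9.2 × 9.81 × 0.4472 = 40.361 N, and the normal force is N = mg cos 26.57° = 9.2 × 9.81 × 0.8944 = 80.721 N.
Kinetic friction acts up the slope with magnitude f = μN = 0.05 × 80.721 = 4.036 N.
Net force along the incline is 40.361 − 4.036 = 36.325 N, so a = 36.325 / 9.2 = 3.9484 m/s².

3.95 m/s²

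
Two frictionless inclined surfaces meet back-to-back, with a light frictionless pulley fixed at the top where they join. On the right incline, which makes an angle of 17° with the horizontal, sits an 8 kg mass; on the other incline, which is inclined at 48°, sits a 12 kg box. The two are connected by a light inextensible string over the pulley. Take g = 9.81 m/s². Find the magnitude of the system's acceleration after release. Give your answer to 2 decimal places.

3.23 m/s²

Resolve each weight along its own incline: the 8 kg mass has component 8 × 9.81 × sin 17° = 22.945 N down its slope, and the 12 kg mass has 12 × 9.81 × sin 48° = 87.483 N down its slope.
The 12 kg side's 87.483 N exceeds the other side's 22.945 N, so that mass slides down and the 8 kg mass slides up. Taking that direction as positive, Newton's second law for the whole system gives 87.483 − 22.945 = (8 + 12) a, so a = 64.538 / 20 = 3.2269 m/s².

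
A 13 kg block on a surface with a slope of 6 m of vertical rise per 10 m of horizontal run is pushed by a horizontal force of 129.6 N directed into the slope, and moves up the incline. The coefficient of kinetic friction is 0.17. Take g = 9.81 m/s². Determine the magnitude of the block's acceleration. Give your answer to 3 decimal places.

1.199 m/s²

The horizontal push has components F cos 30.96° = 129.6 × 0.8575 = 111.132 N up the incline and F sin 30.96° = 129.6 × 0.5145 = 66.679 N pressing into the surface.
The normal force is therefore N = mg cos 30.96° + F sin 30.96° = 109.357 + 66.679 = 176.036 N, and kinetic friction down the slope is μN = 0.17 × 176.036 = 29.926 N.
Along the incline: F cos 30.96° − mg sin 30.96° − μN = ma, so 111.132 − 65.614 − 29.926 = 13 a, giving a = 1.1994 m/s².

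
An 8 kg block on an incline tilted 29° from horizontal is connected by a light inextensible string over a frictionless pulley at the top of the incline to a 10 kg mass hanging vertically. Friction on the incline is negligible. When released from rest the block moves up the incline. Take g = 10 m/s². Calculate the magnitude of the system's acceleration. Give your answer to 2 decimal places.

3.40 m/s²

For the block on the incline: the weight component along the slope is m₁g sin 29° = 8 × 10 × 0.4848 = 38.784 N and the normal force is N = m₁g cos 29° = 69.970 N.
Newton's second law for the block (up-slope positive): T − 38.784 = 8 a. For the hanging mass (downward positive): 10 × 10 − T = 10 a.
Adding the two equations eliminates T: 61.216 = 18 a, so a = 3.4009 m/s².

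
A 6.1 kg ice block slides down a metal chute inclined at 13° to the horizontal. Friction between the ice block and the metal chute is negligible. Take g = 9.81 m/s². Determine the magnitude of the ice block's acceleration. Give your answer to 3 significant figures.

2.21 m/s²

Resolving the weight along the incline: the component pulling the ice block down the slope is mg sin 13° = 6.1 × 9.81 × 0.2250 = 13.464 N, and the normal force is N = mg cos 13° = 6.1 × 9.81 × 0.9744 = 58.309 N.
With no friction the net force along the incline is 13.464 N, so a = g sin 13° = 13.464 / 6.1 = 2.2072 m/s².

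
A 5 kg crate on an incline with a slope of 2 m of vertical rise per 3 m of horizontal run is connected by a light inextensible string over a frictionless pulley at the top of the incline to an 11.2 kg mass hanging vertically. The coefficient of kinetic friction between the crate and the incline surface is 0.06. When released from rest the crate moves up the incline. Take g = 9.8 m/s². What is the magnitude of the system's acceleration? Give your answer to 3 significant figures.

4.95 m/s²

For the crate on the incline: the weight component along the slope is m₁g sin 33.69° = 5 × 9.8 × 0.5547 = 27.180 N and the normal force is N = m₁g cos 33.69° = 40.770 N.
Kinetic friction opposes the crate's motion up the incline: f = μN = 0.06 × 40.770 = 2.446 N acting down the slope.
Newton's second law for the crate (up-slope positive): T − 27.180 − 2.446 = 5 a. For the hanging mass (downward positive): 11.2 × 9.8 − T = 11.2 a.
Adding the two equations eliminates T: 80.134 = 16.2 a, so a = 4.9465 m/s².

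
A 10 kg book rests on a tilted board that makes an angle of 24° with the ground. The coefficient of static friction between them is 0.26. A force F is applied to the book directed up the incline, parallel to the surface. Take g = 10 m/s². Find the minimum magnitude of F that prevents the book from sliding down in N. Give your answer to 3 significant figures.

The normal force is N = mg cos 24° = 91.355 N. With F at its minimum the book is on the verge of sliding down, so static friction is at its maximum μ_s N = 0.26 × 91.355 = 23.752 N and acts up the slope.
Equilibrium along the incline: F + μ_s N = mg sin 24°, so F = 40.674 − 23.752 = 16.922 N.

16.9 N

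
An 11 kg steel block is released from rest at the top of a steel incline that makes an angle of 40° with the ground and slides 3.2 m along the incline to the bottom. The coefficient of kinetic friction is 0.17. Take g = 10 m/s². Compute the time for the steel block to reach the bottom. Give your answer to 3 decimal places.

The weight component along the incline is mg sin 40° = 70.707 N and the normal force is N = mg cos 40° = 84.265 N.
Friction up the slope is f = μN = 0.17 × 84.265 = 14.325 N, so the net downslope force is 70.707 − 14.325 = 56.382 N and a = 56.382 / 11 = 5.1256 m/s².
Starting from rest, L = ½at², so t = √(2L/a) = √(2 × 3.2 / 5.1256) = 1.1174 s.

1.117 s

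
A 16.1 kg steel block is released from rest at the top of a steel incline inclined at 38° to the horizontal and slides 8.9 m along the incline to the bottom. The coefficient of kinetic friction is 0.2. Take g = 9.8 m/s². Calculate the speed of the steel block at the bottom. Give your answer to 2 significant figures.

The weight component along the incline is mg sin 38° = 97.139 N and the normal force is N = mg cos 38° = 124.332 N.
Friction up the slope is f = μN = 0.2 × 124.332 = 24.866 N, so the net downslope force is 97.139 − 24.866 = 72.273 N and a = 72.273 / 16.1 = 4.4890 m/s².
Starting from rest over a distance of 8.9 m, v² = 2aL = 2 × 4.4890 × 8.9 = 79.9042, so v = 8.9389 m/s.

8.9 m/s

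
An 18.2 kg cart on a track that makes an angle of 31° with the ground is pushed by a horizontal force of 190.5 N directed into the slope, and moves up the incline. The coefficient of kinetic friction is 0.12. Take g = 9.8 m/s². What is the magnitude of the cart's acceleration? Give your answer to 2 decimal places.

2.27 m/s²

The horizontal push has components F cos 31° = 190.5 × 0.8572 = 163.297 N up the incline and F sin 31° = 190.5 × 0.5150 = 98.108 N pressing into the surface.
The normal force is therefore N = mg cos 31° + F sin 31° = 152.890 + 98.108 = 250.998 N, and kinetic friction down the slope is μN = 0.12 × 250.998 = 30.120 N.
Along the incline: F cos 31° − mg sin 31° − μN = ma, so 163.297 − 91.855 − 30.120 = 18.2 a, giving a = 2.2704 m/s².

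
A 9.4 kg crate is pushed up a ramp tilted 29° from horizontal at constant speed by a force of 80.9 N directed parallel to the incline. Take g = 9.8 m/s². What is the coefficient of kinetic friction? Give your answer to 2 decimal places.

0.45

At constant speed ΣF = 0 along the incline. The applied 80.9 N acts up the slope; the weight component mg sin 29° = 44.661 N and kinetic friction μN both act down the slope.
So 80.9 = 44.661 + μ × 80.570, giving μ = (80.9 − 44.661) / 80.570 = 0.4498.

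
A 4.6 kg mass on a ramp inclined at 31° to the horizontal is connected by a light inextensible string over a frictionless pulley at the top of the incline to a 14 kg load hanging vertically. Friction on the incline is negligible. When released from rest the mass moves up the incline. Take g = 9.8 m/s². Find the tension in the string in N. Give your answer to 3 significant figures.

51.4 N

For the mass on the incline: the weight component along the slope is m₁g sin 31° = 4.6 × 9.8 × 0.5150 = 23.216 N and the normal force is N = m₁g cos 31° = 38.641 N.
Newton's second law for the mass (up-slope positive): T − 23.216 = 4.6 a. For the hanging load (downward positive): 14 × 9.8 − T = 14 a.
Adding the two equations eliminates T: 113.984 = 18.6 a, so a = 6.1282 m/s².
Then from the hanging load's equation, T = 14 × (9.8 − 6.1282) = 51.405 N.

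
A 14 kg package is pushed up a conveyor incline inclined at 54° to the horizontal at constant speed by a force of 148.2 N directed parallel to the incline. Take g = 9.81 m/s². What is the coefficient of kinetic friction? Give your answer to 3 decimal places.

At constant speed ΣF = 0 along the incline. The applied 148.2 N acts up the slope; the weight component mg sin 54° = 111.110 N and kinetic friction μN both act down the slope.
So 148.2 = 111.110 + μ × 80.726, giving μ = (148.2 − 111.110) / 80.726 = 0.4595.

0.459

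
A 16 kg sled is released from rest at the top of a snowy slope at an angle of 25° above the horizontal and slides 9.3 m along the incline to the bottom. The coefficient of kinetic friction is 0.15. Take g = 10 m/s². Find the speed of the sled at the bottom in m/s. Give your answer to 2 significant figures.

The weight component along the incline is mg sin 25° = 67.619 N and the normal force is N = mg cos 25° = 145.009 N.
Friction up the slope is f = μN = 0.15 × 145.009 = 21.751 N, so the net downslope force is 67.619 − 21.751 = 45.868 N and a = 45.868 / 16 = 2.8668 m/s².
Starting from rest over a distance of 9.3 m, v² = 2aL = 2 × 2.8668 × 9.3 = 53.3225, so v = 7.3022 m/s.

7.3 m/s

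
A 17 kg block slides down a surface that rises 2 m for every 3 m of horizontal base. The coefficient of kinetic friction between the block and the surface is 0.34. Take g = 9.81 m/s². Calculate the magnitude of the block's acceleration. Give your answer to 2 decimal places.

Resolving the weight along the incline: the component pulling the block down the slope is mg sin 33.69° = 17 × 9.81 × 0.5547 = 92.507 N, and the normal force is N = mg cos 33.69° = 17 × 9.81 × 0.8321 = 138.769 N.
Kinetic friction acts up the slope with magnitude f = μN = 0.34 × 138.769 = 47.181 N.
Net force along the incline is 92.507 − 47.181 = 45.326 N, so a = 45.326 / 17 = 2.6662 m/s².

2.67 m/s²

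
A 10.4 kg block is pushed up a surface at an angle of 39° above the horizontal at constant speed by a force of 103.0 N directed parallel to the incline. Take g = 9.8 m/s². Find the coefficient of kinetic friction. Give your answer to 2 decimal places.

0.49

At constant speed ΣF = 0 along the incline. The applied 103.0 N acts up the slope; the weight component mg sin 39° = 64.140 N and kinetic friction μN both act down the slope.
So 103.0 = 64.140 + μ × 79.207, giving μ = (103.0 − 64.140) / 79.207 = 0.4906.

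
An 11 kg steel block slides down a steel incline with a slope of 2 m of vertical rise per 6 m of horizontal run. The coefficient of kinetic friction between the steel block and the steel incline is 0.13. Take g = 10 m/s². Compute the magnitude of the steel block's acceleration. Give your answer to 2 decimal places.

1.93 m/s²

Resolving the weight along the incline: the component pulling the steel block down the slope is mg sin 18.43° = 11 × 10 × 0.3162 = 34.782 N, and the normal force is N = mg cos 18.43° = 11 × 10 × 0.9487 = 104.357 N.
Kinetic friction acts up the slope with magnitude f = μN = 0.13 × 104.357 = 13.566 N.
Net force along the incline is 34.782 − 13.566 = 21.216 N, so a = 21.216 / 11 = 1.9287 m/s².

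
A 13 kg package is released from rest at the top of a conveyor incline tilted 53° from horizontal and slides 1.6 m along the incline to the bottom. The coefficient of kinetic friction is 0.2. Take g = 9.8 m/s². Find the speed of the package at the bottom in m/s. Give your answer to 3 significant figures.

The weight component along the incline is mg sin 53° = 101.746 N and the normal force is N = mg cos 53° = 76.671 N.
Friction up the slope is f = μN = 0.2 × 76.671 = 15.334 N, so the net downslope force is 101.746 − 15.334 = 86.412 N and a = 86.412 / 13 = 6.6471 m/s².
Starting from rest over a distance of 1.6 m, v² = 2aL = 2 × 6.6471 × 1.6 = 21.2707, so v = 4.6120 m/s.

4.61 m/s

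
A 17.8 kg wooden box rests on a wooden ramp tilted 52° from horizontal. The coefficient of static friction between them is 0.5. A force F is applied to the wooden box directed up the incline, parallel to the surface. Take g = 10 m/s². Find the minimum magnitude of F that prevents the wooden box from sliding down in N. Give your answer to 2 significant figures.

85 N

The normal force is N = mg cos 52° = 109.588 N. With F at its minimum the wooden box is on the verge of sliding down, so static friction is at its maximum μ_s N = 0.5 × 109.588 = 54.794 N and acts up the slope.
Equilibrium along the incline: F + μ_s N = mg sin 52°, so F = 140.266 − 54.794 = 85.472 N.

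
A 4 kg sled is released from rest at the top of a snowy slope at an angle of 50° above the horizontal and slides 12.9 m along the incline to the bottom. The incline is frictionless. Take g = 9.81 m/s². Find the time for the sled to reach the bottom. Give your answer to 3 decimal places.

1.853 s

The weight component along the incline is mg sin 50° = 30.060 N and the normal force is N = mg cos 50° = 25.223 N.
With no friction, a = g sin 50° = 7.5149 m/s².
Starting from rest, L = ½at², so t = √(2L/a) = √(2 × 12.9 / 7.5149) = 1.8529 s.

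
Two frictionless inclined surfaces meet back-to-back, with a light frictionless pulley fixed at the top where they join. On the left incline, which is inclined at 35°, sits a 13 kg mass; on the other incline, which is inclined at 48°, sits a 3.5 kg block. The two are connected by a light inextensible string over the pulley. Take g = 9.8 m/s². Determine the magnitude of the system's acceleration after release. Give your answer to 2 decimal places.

2.88 m/s²

Resolve each weight along its own incline: the 13 kg mass has component 13 × 9.8 × sin 35° = 73.074 N down its slope, and the 3.5 kg mass has 3.5 × 9.8 × sin 48° = 25.490 N down its slope.
The 13 kg side's 73.074 N exceeds the other side's 25.490 N, so that mass slides down and the 3.5 kg mass slides up. Taking that direction as positive, Newton's second law for the whole system gives 73.074 − 25.490 = (13 + 3.5) a, so a = 47.584 / 16.5 = 2.8839 m/s².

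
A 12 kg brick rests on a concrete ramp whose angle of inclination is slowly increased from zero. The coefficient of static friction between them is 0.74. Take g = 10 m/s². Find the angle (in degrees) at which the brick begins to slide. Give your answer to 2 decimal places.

36.50°

At the threshold of sliding, static friction is at its maximum μ_s N and exactly balances the weight component along the incline: mg sin θ = μ_s mg cos θ.
Hence tan θ = μ_s = 0.74, so θ = arctan(0.74) = 36.5014°.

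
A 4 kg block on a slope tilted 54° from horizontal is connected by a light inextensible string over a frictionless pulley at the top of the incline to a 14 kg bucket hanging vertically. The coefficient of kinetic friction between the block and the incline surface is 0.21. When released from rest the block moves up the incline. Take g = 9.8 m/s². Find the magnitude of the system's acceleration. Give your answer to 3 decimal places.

5.592 m/s²

For the block on the incline: the weight component along the slope is m₁g sin 54° = 4 × 9.8 × 0.8090 = 31.713 N and the normal force is N = m₁g cos 54° = 23.041 N.
Kinetic friction opposes the block's motion up the incline: f = μN = 0.21 × 23.041 = 4.839 N acting down the slope.
Newton's second law for the block (up-slope positive): T − 31.713 − 4.839 = 4 a. For the hanging bucket (downward positive): 14 × 9.8 − T = 14 a.
Adding the two equations eliminates T: 100.648 = 18 a, so a = 5.5916 m/s².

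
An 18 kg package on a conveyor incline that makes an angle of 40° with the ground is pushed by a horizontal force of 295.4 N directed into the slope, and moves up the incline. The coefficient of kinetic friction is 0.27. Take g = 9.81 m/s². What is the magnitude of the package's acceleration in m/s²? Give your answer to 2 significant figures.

The horizontal push has components F cos 40° = 295.4 × 0.7660 = 226.276 N up the incline and F sin 40° = 295.4 × 0.6428 = 189.883 N pressing into the surface.
The normal force is therefore N = mg cos 40° + F sin 40° = 135.260 + 189.883 = 325.143 N, and kinetic friction down the slope is μN = 0.27 × 325.143 = 87.789 N.
Along the incline: F cos 40° − mg sin 40° − μN = ma, so 226.276 − 113.506 − 87.789 = 18 a, giving a = 1.3878 m/s².

1.4 m/s²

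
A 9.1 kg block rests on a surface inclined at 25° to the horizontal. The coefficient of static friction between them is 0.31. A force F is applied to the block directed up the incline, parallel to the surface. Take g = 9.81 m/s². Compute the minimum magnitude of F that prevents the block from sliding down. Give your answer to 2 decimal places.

The normal force is N = mg cos 25° = 80.907 N. With F at its minimum the block is on the verge of sliding down, so static friction is at its maximum μ_s N = 0.31 × 80.907 = 25.081 N and acts up the slope.
Equilibrium along the incline: F + μ_s N = mg sin 25°, so F = 37.728 − 25.081 = 12.647 N.

12.65 N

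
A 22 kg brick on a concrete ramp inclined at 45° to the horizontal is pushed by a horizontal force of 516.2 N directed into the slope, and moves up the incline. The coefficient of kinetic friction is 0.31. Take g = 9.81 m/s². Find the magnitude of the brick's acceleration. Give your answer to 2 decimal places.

The horizontal push has components F cos 45° = 516.2 × 0.7071 = 365.005 N up the incline and F sin 45° = 516.2 × 0.7071 = 365.005 N pressing into the surface.
The normal force is therefore N = mg cos 45° + F sin 45° = 152.606 + 365.005 = 517.611 N, and kinetic friction down the slope is μN = 0.31 × 517.611 = 160.459 N.
Along the incline: F cos 45° − mg sin 45° − μN = ma, so 365.005 − 152.606 − 160.459 = 22 a, giving a = 2.3609 m/s².

2.36 m/s²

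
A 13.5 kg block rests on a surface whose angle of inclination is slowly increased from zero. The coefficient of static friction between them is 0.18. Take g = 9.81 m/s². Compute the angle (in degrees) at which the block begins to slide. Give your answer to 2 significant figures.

10°

At the threshold of sliding, static friction is at its maximum μ_s N and exactly balances the weight component along the incline: mg sin θ = μ_s mg cos θ.
Hence tan θ = μ_s = 0.18, so θ = arctan(0.18) = 10.2040°.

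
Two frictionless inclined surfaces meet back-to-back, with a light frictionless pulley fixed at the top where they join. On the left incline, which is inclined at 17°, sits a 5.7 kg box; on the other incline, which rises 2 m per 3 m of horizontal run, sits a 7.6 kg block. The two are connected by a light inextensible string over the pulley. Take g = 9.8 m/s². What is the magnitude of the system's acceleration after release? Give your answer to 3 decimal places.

Resolve each weight along its own incline: the 5.7 kg mass has component 5.7 × 9.8 × sin 17° = 16.332 N down its slope, and the 7.6 kg mass has 7.6 × 9.8 × sin 33.69° = 41.314 N down its slope.
The 7.6 kg side's 41.314 N exceeds the other side's 16.332 N, so that mass slides down and the 5.7 kg mass slides up. Taking that direction as positive, Newton's second law for the whole system gives 41.314 − 16.332 = (5.7 + 7.6) a, so a = 24.982 / 13.3 = 1.8783 m/s².

1.878 m/s²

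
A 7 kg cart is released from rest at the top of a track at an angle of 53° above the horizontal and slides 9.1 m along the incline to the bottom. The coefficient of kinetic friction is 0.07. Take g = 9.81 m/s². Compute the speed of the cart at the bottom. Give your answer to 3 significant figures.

11.6 m/s

The weight component along the incline is mg sin 53° = 54.842 N and the normal force is N = mg cos 53° = 41.327 N.
Friction up the slope is f = μN = 0.07 × 41.327 = 2.893 N, so the net downslope force is 54.842 − 2.893 = 51.949 N and a = 51.949 / 7 = 7.4213 m/s².
Starting from rest over a distance of 9.1 m, v² = 2aL = 2 × 7.4213 × 9.1 = 135.0677, so v = 11.6219 m/s.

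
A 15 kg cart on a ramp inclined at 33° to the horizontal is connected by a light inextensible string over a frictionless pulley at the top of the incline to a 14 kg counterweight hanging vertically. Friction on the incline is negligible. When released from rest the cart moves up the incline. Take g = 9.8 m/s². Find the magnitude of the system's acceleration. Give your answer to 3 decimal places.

For the cart on the incline: the weight component along the slope is m₁g sin 33° = 15 × 9.8 × 0.5446 = 80.056 N and the normal force is N = m₁g cos 33° = 123.285 N.
Newton's second law for the cart (up-slope positive): T − 80.056 = 15 a. For the hanging counterweight (downward positive): 14 × 9.8 − T = 14 a.
Adding the two equations eliminates T: 57.144 = 29 a, so a = 1.9705 m/s².

1.970 m/s²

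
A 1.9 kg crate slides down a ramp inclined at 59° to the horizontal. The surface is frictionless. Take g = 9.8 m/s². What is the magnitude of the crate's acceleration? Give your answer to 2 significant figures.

Resolving the weight along the incline: the component pulling the crate down the slope is mg sin 59° = 1.9 × 9.8 × 0.8572 = 15.961 N, and the normal force is N = mg cos 59° = 1.9 × 9.8 × 0.5150 = 9.589 N.
With no friction the net force along the incline is 15.961 N, so a = g sin 59° = 15.961 / 1.9 = 8.4005 m/s².

8.4 m/s²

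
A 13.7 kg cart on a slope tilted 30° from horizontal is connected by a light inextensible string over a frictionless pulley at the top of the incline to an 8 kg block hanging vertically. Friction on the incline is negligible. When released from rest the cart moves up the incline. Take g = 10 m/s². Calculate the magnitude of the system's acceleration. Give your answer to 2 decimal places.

0.53 m/s²

For the cart on the incline: the weight component along the slope is m₁g sin 30° = 13.7 × 10 × 0.5000 = 68.500 N and the normal force is N = m₁g cos 30° = 118.645 N.
Newton's second law for the cart (up-slope positive): T − 68.500 = 13.7 a. For the hanging block (downward positive): 8 × 10 − T = 8 a.
Adding the two equations eliminates T: 11.500 = 21.7 a, so a = 0.5300 m/s².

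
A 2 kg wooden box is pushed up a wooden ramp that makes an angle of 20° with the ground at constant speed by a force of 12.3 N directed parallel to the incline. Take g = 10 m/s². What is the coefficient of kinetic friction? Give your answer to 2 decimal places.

0.29

At constant speed ΣF = 0 along the incline. The applied 12.3 N acts up the slope; the weight component mg sin 20° = 6.840 N and kinetic friction μN both act down the slope.
So 12.3 = 6.840 + μ × 18.794, giving μ = (12.3 − 6.840) / 18.794 = 0.2905.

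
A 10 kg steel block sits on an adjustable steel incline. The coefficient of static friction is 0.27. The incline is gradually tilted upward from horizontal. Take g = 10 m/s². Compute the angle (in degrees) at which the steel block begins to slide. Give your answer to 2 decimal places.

15.11°

At the threshold of sliding, static friction is at its maximum μ_s N and exactly balances the weight component along the incline: mg sin θ = μ_s mg cos θ.
Hence tan θ = μ_s = 0.27, so θ = arctan(0.27) = 15.1096°.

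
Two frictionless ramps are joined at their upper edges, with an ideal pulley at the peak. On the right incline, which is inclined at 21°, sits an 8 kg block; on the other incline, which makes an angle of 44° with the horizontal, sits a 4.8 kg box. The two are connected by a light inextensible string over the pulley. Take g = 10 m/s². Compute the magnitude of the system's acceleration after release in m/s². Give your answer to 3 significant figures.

0.365 m/s²

Resolve each weight along its own incline: the 8 kg mass has component 8 × 10 × sin 21° = 28.669 N down its slope, and the 4.8 kg mass has 4.8 × 10 × sin 44° = 33.344 N down its slope.
The 4.8 kg side's 33.344 N exceeds the other side's 28.669 N, so that mass slides down and the 8 kg mass slides up. Taking that direction as positive, Newton's second law for the whole system gives 33.344 − 28.669 = (8 + 4.8) a, so a = 4.675 / 12.8 = 0.3652 m/s².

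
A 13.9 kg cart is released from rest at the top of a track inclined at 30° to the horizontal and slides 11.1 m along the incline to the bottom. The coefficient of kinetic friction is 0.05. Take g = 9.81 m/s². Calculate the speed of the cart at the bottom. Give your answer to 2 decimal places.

The weight component along the incline is mg sin 30° = 68.179 N and the normal force is N = mg cos 30° = 118.090 N.
Friction up the slope is f = μN = 0.05 × 118.090 = 5.905 N, so the net downslope force is 68.179 − 5.905 = 62.274 N and a = 62.274 / 13.9 = 4.4801 m/s².
Starting from rest over a distance of 11.1 m, v² = 2aL = 2 × 4.4801 × 11.1 = 99.4582, so v = 9.9729 m/s.

9.97 m/s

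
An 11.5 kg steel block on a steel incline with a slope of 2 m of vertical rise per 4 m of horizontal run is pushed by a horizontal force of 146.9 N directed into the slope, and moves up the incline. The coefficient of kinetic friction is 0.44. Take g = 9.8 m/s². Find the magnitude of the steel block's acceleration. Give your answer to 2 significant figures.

0.67 m/s²

The horizontal push has components F cos 26.57° = 146.9 × 0.8944 = 131.387 N up the incline and F sin 26.57° = 146.9 × 0.4472 = 65.694 N pressing into the surface.
The normal force is therefore N = mg cos 26.57° + F sin 26.57° = 100.799 + 65.694 = 166.493 N, and kinetic friction down the slope is μN = 0.44 × 166.493 = 73.257 N.
Along the incline: F cos 26.57° − mg sin 26.57° − μN = ma, so 131.387 − 50.399 − 73.257 = 11.5 a, giving a = 0.6723 m/s².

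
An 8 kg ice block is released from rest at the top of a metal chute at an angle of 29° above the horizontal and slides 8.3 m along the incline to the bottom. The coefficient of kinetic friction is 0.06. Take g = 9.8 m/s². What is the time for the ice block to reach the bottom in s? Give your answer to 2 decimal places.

1.98 s

The weight component along the incline is mg sin 29° = 38.009 N and the normal force is N = mg cos 29° = 68.570 N.
Friction up the slope is f = μN = 0.06 × 68.570 = 4.114 N, so the net downslope force is 38.009 − 4.114 = 33.895 N and a = 33.895 / 8 = 4.2369 m/s².
Starting from rest, L = ½at², so t = √(2L/a) = √(2 × 8.3 / 4.2369) = 1.9794 s.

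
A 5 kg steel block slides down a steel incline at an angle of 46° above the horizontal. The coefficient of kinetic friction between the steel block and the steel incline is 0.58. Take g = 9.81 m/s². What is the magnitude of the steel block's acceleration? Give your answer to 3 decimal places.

3.104 m/s²

Resolving the weight along the incline: the component pulling the steel block down the slope is mg sin 46° = 5 × 9.81 × 0.7193 = 35.282 N, and the normal force is N = mg cos 46° = 5 × 9.81 × 0.6947 = 34.075 N.
Kinetic friction acts up the slope with magnitude f = μN = 0.58 × 34.075 = 19.764 N.
Net force along the incline is 35.282 − 19.764 = 15.518 N, so a = 15.518 / 5 = 3.1036 m/s².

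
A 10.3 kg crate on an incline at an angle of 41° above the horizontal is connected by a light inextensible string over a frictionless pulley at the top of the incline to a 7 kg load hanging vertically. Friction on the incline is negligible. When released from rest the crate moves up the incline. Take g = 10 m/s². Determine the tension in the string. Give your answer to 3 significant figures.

For the crate on the incline: the weight component along the slope is m₁g sin 41° = 10.3 × 10 × 0.6561 = 67.578 N and the normal force is N = m₁g cos 41° = 77.735 N.
Newton's second law for the crate (up-slope positive): T − 67.578 = 10.3 a. For the hanging load (downward positive): 7 × 10 − T = 7 a.
Adding the two equations eliminates T: 2.422 = 17.3 a, so a = 0.1400 m/s².
Then from the hanging load's equation, T = 7 × (10 − 0.1400) = 69.020 N.

69.0 N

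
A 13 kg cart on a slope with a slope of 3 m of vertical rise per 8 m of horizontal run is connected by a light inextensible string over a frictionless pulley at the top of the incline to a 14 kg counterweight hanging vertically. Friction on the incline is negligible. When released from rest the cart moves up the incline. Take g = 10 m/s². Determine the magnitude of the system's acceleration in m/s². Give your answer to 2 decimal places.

3.49 m/s²

For the cart on the incline: the weight component along the slope is m₁g sin 20.56° = 13 × 10 × 0.3511 = 45.643 N and the normal force is N = m₁g cos 20.56° = 121.723 N.
Newton's second law for the cart (up-slope positive): T − 45.643 = 13 a. For the hanging counterweight (downward positive): 14 × 10 − T = 14 a.
Adding the two equations eliminates T: 94.357 = 27 a, so a = 3.4947 m/s².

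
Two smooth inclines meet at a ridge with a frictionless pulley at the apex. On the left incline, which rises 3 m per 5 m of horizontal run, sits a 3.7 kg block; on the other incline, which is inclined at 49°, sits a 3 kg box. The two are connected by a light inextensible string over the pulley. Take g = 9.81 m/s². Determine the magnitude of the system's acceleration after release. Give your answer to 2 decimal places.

Resolve each weight along its own incline: the 3.7 kg mass has component 3.7 × 9.81 × sin 30.96° = 18.675 N down its slope, and the 3 kg mass has 3 × 9.81 × sin 49° = 22.211 N down its slope.
The 3 kg side's 22.211 N exceeds the other side's 18.675 N, so that mass slides down and the 3.7 kg mass slides up. Taking that direction as positive, Newton's second law for the whole system gives 22.211 − 18.675 = (3.7 + 3) a, so a = 3.536 / 6.7 = 0.5278 m/s².

0.53 m/s²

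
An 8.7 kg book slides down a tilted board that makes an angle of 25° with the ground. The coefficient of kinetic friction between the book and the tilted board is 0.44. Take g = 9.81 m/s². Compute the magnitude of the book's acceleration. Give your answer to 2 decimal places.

Resolving the weight along the incline: the component pulling the book down the slope is mg sin 25° = 8.7 × 9.81 × 0.4226 = 36.068 N, and the normal force is N = mg cos 25° = 8.7 × 9.81 × 0.9063 = 77.350 N.
Kinetic friction acts up the slope with magnitude f = μN = 0.44 × 77.350 = 34.034 N.
Net force along the incline is 36.068 − 34.034 = 2.034 N, so a = 2.034 / 8.7 = 0.2338 m/s².

0.23 m/s²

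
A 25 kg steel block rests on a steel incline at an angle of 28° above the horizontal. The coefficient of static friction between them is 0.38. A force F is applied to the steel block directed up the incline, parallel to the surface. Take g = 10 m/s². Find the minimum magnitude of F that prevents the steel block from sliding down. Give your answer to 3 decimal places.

33.488 N

The normal force is N = mg cos 28° = 220.737 N. With F at its minimum the steel block is on the verge of sliding down, so static friction is at its maximum μ_s N = 0.38 × 220.737 = 83.880 N and acts up the slope.
Equilibrium along the incline: F + μ_s N = mg sin 28°, so F = 117.368 − 83.880 = 33.488 N.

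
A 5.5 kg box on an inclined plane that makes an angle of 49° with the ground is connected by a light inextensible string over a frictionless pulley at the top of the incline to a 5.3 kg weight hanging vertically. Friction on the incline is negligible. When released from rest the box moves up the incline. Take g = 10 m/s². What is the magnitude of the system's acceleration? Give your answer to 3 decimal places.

For the box on the incline: the weight component along the slope is m₁g sin 49° = 5.5 × 10 × 0.7547 = 41.509 N and the normal force is N = m₁g cos 49° = 36.083 N.
Newton's second law for the box (up-slope positive): T − 41.509 = 5.5 a. For the hanging weight (downward positive): 5.3 × 10 − T = 5.3 a.
Adding the two equations eliminates T: 11.491 = 10.8 a, so a = 1.0640 m/s².

1.064 m/s²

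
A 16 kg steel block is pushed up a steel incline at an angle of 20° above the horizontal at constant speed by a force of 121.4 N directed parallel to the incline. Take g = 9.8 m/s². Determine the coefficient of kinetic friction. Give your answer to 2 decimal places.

0.46

At constant speed ΣF = 0 along the incline. The applied 121.4 N acts up the slope; the weight component mg sin 20° = 53.629 N and kinetic friction μN both act down the slope.
So 121.4 = 53.629 + μ × 147.344, giving μ = (121.4 − 53.629) / 147.344 = 0.4600.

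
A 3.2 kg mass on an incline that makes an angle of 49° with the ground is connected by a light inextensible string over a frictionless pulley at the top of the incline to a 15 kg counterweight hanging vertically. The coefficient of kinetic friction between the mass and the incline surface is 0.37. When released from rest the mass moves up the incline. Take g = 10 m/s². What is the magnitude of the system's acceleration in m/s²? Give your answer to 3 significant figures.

For the mass on the incline: the weight component along the slope is m₁g sin 49° = 3.2 × 10 × 0.7547 = 24.150 N and the normal force is N = m₁g cos 49° = 20.994 N.
Kinetic friction opposes the mass's motion up the incline: f = μN = 0.37 × 20.994 = 7.768 N acting down the slope.
Newton's second law for the mass (up-slope positive): T − 24.150 − 7.768 = 3.2 a. For the hanging counterweight (downward positive): 15 × 10 − T = 15 a.
Adding the two equations eliminates T: 118.082 = 18.2 a, so a = 6.4880 m/s².

6.49 m/s²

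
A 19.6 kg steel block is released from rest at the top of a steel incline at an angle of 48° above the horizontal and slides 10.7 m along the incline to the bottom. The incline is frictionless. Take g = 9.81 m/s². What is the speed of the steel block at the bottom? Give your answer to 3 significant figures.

The weight component along the incline is mg sin 48° = 142.889 N and the normal force is N = mg cos 48° = 128.658 N.
With no friction, a = g sin 48° = 7.2903 m/s².
Starting from rest over a distance of 10.7 m, v² = 2aL = 2 × 7.2903 × 10.7 = 156.0124, so v = 12.4905 m/s.

12.5 m/s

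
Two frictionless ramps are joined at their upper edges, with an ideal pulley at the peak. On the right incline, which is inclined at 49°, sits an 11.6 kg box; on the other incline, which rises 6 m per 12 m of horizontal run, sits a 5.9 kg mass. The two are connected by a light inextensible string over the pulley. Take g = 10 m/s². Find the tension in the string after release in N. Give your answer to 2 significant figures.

47 N

Resolve each weight along its own incline: the 11.6 kg mass has component 11.6 × 10 × sin 49° = 87.546 N down its slope, and the 5.9 kg mass has 5.9 × 10 × sin 26.57° = 26.386 N down its slope.
The 11.6 kg side's 87.546 N exceeds the other side's 26.386 N, so that mass slides down and the 5.9 kg mass slides up. Taking that direction as positive, Newton's second law for the whole system gives 87.546 − 26.386 = (11.6 + 5.9) a, so a = 61.160 / 17.5 = 3.4949 m/s².
For the 5.9 kg mass (up-slope positive): T − 26.386 = 5.9 × 3.4949, so T = 47.006 N.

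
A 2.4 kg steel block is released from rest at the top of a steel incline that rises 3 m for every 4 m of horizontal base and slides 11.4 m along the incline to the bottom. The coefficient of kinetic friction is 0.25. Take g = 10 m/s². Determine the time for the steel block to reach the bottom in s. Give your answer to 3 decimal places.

The weight component along the incline is mg sin 36.87° = 14.400 N and the normal force is N = mg cos 36.87° = 19.200 N.
Friction up the slope is f = μN = 0.25 × 19.200 = 4.800 N, so the net downslope force is 14.400 − 4.800 = 9.600 N and a = 9.600 / 2.4 = 4.0000 m/s².
Starting from rest, L = ½at², so t = √(2L/a) = √(2 × 11.4 / 4.0000) = 2.3875 s.

2.387 s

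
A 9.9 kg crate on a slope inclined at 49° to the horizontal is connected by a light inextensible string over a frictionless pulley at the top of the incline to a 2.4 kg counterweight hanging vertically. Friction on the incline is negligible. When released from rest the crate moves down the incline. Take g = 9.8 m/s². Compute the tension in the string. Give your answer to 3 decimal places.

For the crate on the incline: the weight component along the slope is m₁g sin 49° = 9.9 × 9.8 × 0.7547 = 73.221 N and the normal force is N = m₁g cos 49° = 63.651 N.
Newton's second law for the crate (down-slope positive): 73.221 − T = 9.9 a. For the hanging counterweight (upward positive): T − 2.4 × 9.8 = 2.4 a.
Adding the two equations eliminates T: 49.701 = 12.3 a, so a = 4.0407 m/s².
Then from the hanging counterweight's equation, T = 2.4 × (9.8 + 4.0407) = 33.218 N.

33.218 N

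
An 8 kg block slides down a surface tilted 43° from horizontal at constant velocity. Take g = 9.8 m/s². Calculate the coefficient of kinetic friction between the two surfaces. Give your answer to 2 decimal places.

At constant velocity the net force along the incline is zero: mg sin 43° = μ mg cos 43°.
So μ = tan 43° = 0.6820 / 0.7314 = 0.9325.

0.93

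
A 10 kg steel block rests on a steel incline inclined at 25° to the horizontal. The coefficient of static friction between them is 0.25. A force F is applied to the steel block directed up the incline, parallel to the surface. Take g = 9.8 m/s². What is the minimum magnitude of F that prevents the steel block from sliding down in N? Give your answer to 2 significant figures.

19 N

The normal force is N = mg cos 25° = 88.818 N. With F at its minimum the steel block is on the verge of sliding down, so static friction is at its maximum μ_s N = 0.25 × 88.818 = 22.204 N and acts up the slope.
Equilibrium along the incline: F + μ_s N = mg sin 25°, so F = 41.417 − 22.204 = 19.213 N.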